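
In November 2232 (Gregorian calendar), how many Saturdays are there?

November 2232 has 30 days and begins on Thursday.
The first Saturday is November 3.
Saturdays fall on 3, 10, 17, 24 — that's 4.

4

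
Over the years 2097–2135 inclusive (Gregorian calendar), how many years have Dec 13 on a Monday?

Track Dec 13's weekday year by year (advancing +1, or +2 across a Feb 29):
  2097: Fri  2098: Sat (+1)  2099: Sun (+1)  2100: Mon (+1) ✓  2101: Tue (+1)
  2102: Wed (+1)  2103: Thu (+1)  2104: Sat (+2)  2105: Sun (+1)  2106: Mon (+1) ✓
  2107: Tue (+1)  2108: Thu (+2)  2109: Fri (+1)  2110: Sat (+1)  … (11 more years) …
  2122: Sun (+1)  2123: Mon (+1) ✓  2124: Wed (+2)  2125: Thu (+1)  2126: Fri (+1)
  2127: Sat (+1)  2128: Mon (+2) ✓  2129: Tue (+1)  2130: Wed (+1)  2131: Thu (+1)
  2132: Sat (+2)  2133: Sun (+1)  2134: Mon (+1) ✓  2135: Tue (+1)
Monday years: 2100, 2106, 2117, 2123, 2128, 2134 — 6 in total.

6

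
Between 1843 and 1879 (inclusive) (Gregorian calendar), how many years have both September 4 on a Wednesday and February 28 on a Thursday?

Check each year's weekday for September 4 and February 28:
  1843: Mon/Tue  1844: Wed/Wed  1845: Thu/Fri  1846: Fri/Sat  1847: Sat/Sun  1848: Mon/Mon  1849: Tue/Wed  1850: Wed/Thu ✓  1851: Thu/Fri  1852: Sat/Sat  1853: Sun/Mon  1854: Mon/Tue  1855: Tue/Wed  1856: Thu/Thu  …(9 more)…  1866: Tue/Wed  1867: Wed/Thu ✓  1868: Fri/Fri  1869: Sat/Sun  1870: Sun/Mon  1871: Mon/Tue  1872: Wed/Wed  1873: Thu/Fri  1874: Fri/Sat  1875: Sat/Sun  1876: Mon/Mon  1877: Tue/Wed  1878: Wed/Thu ✓  1879: Thu/Fri
Both conditions hold in: 1850, 1861, 1867, 1878 — 4.

4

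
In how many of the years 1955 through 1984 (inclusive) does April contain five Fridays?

9

April has 30 days; it has five Fridays when Friday falls among the first (month-length − 28) days — i.e. when April 1 is one of Friday/Thursday.
April 1 by year: 1955:Fri✓ 1956:Sun 1957:Mon 1958:Tue 1959:Wed 1960:Fri✓ 1961:Sat 1962:Sun 1963:Mon 1964:Wed 1965:Thu✓ 1966:Fri✓ 1967:Sat 1968:Mon 1969:Tue 1970:Wed 1971:Thu✓ 1972:Sat 1973:Sun 1974:Mon 1975:Tue 1976:Thu✓ 1977:Fri✓ 1978:Sat 1979:Sun 1980:Tue 1981:Wed 1982:Thu✓ 1983:Fri✓ 1984:Sun
Years with five Fridays: 1955, 1960, 1965, 1966, 1971, 1976, 1977, 1982, 1983 → 9.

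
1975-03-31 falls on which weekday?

Monday

January 1, 1975 is a Wednesday.
March 31 is day 90 of the year, i.e. 89 days after Jan 1.
89 mod 7 = 5, so advance 5 weekdays from Wednesday: Monday.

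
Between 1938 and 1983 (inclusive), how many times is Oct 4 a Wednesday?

Track Oct 4's weekday year by year (advancing +1, or +2 across a Feb 29):
  1938: Tue  1939: Wed (+1) ✓  1940: Fri (+2)  1941: Sat (+1)  1942: Sun (+1)
  1943: Mon (+1)  1944: Wed (+2) ✓  1945: Thu (+1)  1946: Fri (+1)  1947: Sat (+1)
  1948: Mon (+2)  1949: Tue (+1)  1950: Wed (+1) ✓  1951: Thu (+1)  … (18 more years) …
  1970: Sun (+1)  1971: Mon (+1)  1972: Wed (+2) ✓  1973: Thu (+1)  1974: Fri (+1)
  1975: Sat (+1)  1976: Mon (+2)  1977: Tue (+1)  1978: Wed (+1) ✓  1979: Thu (+1)
  1980: Sat (+2)  1981: Sun (+1)  1982: Mon (+1)  1983: Tue (+1)
Wednesday years: 1939, 1944, 1950, 1961, 1967, 1972, 1978 — 7 in total.

7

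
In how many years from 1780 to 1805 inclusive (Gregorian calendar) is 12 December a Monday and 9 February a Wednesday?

3

Check each year's weekday for 12 December and 9 February:
  1780: Tue/Wed  1781: Wed/Fri  1782: Thu/Sat  1783: Fri/Sun  1784: Sun/Mon  1785: Mon/Wed ✓  1786: Tue/Thu  1787: Wed/Fri  1788: Fri/Sat  1789: Sat/Mon  1790: Sun/Tue  1791: Mon/Wed ✓  1792: Wed/Thu  1793: Thu/Sat  1794: Fri/Sun  1795: Sat/Mon  1796: Mon/Tue  1797: Tue/Thu  1798: Wed/Fri  1799: Thu/Sat  1800: Fri/Sun  1801: Sat/Mon  1802: Sun/Tue  1803: Mon/Wed ✓  1804: Wed/Thu  1805: Thu/Sat
Both conditions hold in: 1785, 1791, 1803 — 3.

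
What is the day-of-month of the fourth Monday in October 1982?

October 1, 1982 is a Friday, so the first Monday is the 4th.
The fourth Monday is 4 + 21 = 25.

25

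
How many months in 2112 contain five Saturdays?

A month of length L has five Saturdays iff its first Saturday is on day ≤ L−28 (so day 1–3 in a 31-day month, 1–2 in a 30-day month, day 1 in a leap February).
Checking each month of 2112: Jan starts Fri (31d) ✓; Feb starts Mon (29d); Mar starts Tue (31d); Apr starts Fri (30d) ✓; May starts Sun (31d); Jun starts Wed (30d); Jul starts Fri (31d) ✓; Aug starts Mon (31d); Sep starts Thu (30d); Oct starts Sat (31d) ✓; Nov starts Tue (30d); Dec starts Thu (31d) ✓.
Five-Saturday months: January, April, July, October, December → 5.

5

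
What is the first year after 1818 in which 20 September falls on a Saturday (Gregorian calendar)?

1823

From one year to the next, a fixed date's weekday advances by 1, or by 2 when a Feb 29 lies between the two dates.
1818: September 20 is Sunday.
1819: Monday (+1)
1820: Wednesday (+2)
1821: Thursday (+1)
1822: Friday (+1)
1823: Saturday (+1)
20 September falls on a Saturday in 1823.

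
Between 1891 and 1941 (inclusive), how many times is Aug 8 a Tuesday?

Track Aug 8's weekday year by year (advancing +1, or +2 across a Feb 29):
  1891: Sat  1892: Mon (+2)  1893: Tue (+1) ✓  1894: Wed (+1)  1895: Thu (+1)
  1896: Sat (+2)  1897: Sun (+1)  1898: Mon (+1)  1899: Tue (+1) ✓  1900: Wed (+1)
  1901: Thu (+1)  1902: Fri (+1)  1903: Sat (+1)  1904: Mon (+2)  … (23 more years) …
  1928: Wed (+2)  1929: Thu (+1)  1930: Fri (+1)  1931: Sat (+1)  1932: Mon (+2)
  1933: Tue (+1) ✓  1934: Wed (+1)  1935: Thu (+1)  1936: Sat (+2)  1937: Sun (+1)
  1938: Mon (+1)  1939: Tue (+1) ✓  1940: Thu (+2)  1941: Fri (+1)
Tuesday years: 1893, 1899, 1905, 1911, 1916, 1922, 1933, 1939 — 8 in total.

8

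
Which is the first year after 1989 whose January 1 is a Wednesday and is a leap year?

Jan 1 advances by 2 weekdays after a leap year and by 1 after a common year.
1989: Jan 1 is Sunday.
1990: Monday
1991: Tuesday
1992: Wednesday (leap)
1992 begins on a Wednesday and is a leap year.

1992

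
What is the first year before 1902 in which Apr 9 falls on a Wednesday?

1890

From one year to the next, a fixed date's weekday advances by 1, or by 2 when a Feb 29 lies between the two dates.
1902: April 9 is Wednesday.
1901: Tuesday (−1)
1900: Monday (−1)
1899: Sunday (−1)
1898: Saturday (−1)
1897: Friday (−1)
1896: Thursday (−1)
1895: Tuesday (−2)
1894: Monday (−1)
1893: Sunday (−1)
1892: Saturday (−1)
1891: Thursday (−2)
1890: Wednesday (−1)
Apr 9 falls on a Wednesday in 1890.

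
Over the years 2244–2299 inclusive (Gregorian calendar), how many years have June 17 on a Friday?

Track June 17's weekday year by year (advancing +1, or +2 across a Feb 29):
  2244: Mon  2245: Tue (+1)  2246: Wed (+1)  2247: Thu (+1)  2248: Sat (+2)
  2249: Sun (+1)  2250: Mon (+1)  2251: Tue (+1)  2252: Thu (+2)  2253: Fri (+1) ✓
  2254: Sat (+1)  2255: Sun (+1)  2256: Tue (+2)  2257: Wed (+1)  … (28 more years) …
  2286: Thu (+1)  2287: Fri (+1) ✓  2288: Sun (+2)  2289: Mon (+1)  2290: Tue (+1)
  2291: Wed (+1)  2292: Fri (+2) ✓  2293: Sat (+1)  2294: Sun (+1)  2295: Mon (+1)
  2296: Wed (+2)  2297: Thu (+1)  2298: Fri (+1) ✓  2299: Sat (+1)
Friday years: 2253, 2259, 2264, 2270, 2281, 2287, 2292, 2298 — 8 in total.

8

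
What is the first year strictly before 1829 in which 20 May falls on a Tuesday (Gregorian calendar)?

1828

From one year to the next, a fixed date's weekday advances by 1, or by 2 when a Feb 29 lies between the two dates.
1829: May 20 is Wednesday.
1828: Tuesday (−1)
20 May falls on a Tuesday in 1828.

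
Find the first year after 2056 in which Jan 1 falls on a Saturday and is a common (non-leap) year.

2061

Jan 1 advances by 2 weekdays after a leap year and by 1 after a common year.
2056: Jan 1 is Saturday (leap).
2057: Monday
2058: Tuesday
2059: Wednesday
2060: Thursday (leap)
2061: Saturday
2061 begins on a Saturday and is a common year.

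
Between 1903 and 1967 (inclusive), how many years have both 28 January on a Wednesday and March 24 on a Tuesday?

7

Check each year's weekday for 28 January and March 24:
  1903: Wed/Tue ✓  1904: Thu/Thu  1905: Sat/Fri  1906: Sun/Sat  1907: Mon/Sun  1908: Tue/Tue  1909: Thu/Wed  1910: Fri/Thu  1911: Sat/Fri  1912: Sun/Sun  1913: Tue/Mon  1914: Wed/Tue ✓  1915: Thu/Wed  1916: Fri/Fri  …(37 more)…  1954: Thu/Wed  1955: Fri/Thu  1956: Sat/Sat  1957: Mon/Sun  1958: Tue/Mon  1959: Wed/Tue ✓  1960: Thu/Thu  1961: Sat/Fri  1962: Sun/Sat  1963: Mon/Sun  1964: Tue/Tue  1965: Thu/Wed  1966: Fri/Thu  1967: Sat/Fri
Both conditions hold in: 1903, 1914, 1925, 1931, 1942, 1953, 1959 — 7.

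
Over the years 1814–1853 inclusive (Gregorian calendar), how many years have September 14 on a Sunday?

6

Track September 14's weekday year by year (advancing +1, or +2 across a Feb 29):
  1814: Wed  1815: Thu (+1)  1816: Sat (+2)  1817: Sun (+1) ✓  1818: Mon (+1)
  1819: Tue (+1)  1820: Thu (+2)  1821: Fri (+1)  1822: Sat (+1)  1823: Sun (+1) ✓
  1824: Tue (+2)  1825: Wed (+1)  1826: Thu (+1)  1827: Fri (+1)  … (12 more years) …
  1840: Mon (+2)  1841: Tue (+1)  1842: Wed (+1)  1843: Thu (+1)  1844: Sat (+2)
  1845: Sun (+1) ✓  1846: Mon (+1)  1847: Tue (+1)  1848: Thu (+2)  1849: Fri (+1)
  1850: Sat (+1)  1851: Sun (+1) ✓  1852: Tue (+2)  1853: Wed (+1)
Sunday years: 1817, 1823, 1828, 1834, 1845, 1851 — 6 in total.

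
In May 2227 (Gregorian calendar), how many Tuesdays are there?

May 2227 has 31 days and begins on Tuesday.
The first Tuesday is May 1.
Tuesdays fall on 1, 8, 15, 22, 29 — that's 5.

5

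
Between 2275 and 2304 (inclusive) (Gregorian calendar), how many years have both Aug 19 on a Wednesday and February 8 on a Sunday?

Check each year's weekday for Aug 19 and February 8:
  2275: Thu/Mon  2276: Sat/Tue  2277: Sun/Thu  2278: Mon/Fri  2279: Tue/Sat  2280: Thu/Sun  2281: Fri/Tue  2282: Sat/Wed  2283: Sun/Thu  2284: Tue/Fri  2285: Wed/Sun ✓  2286: Thu/Mon  2287: Fri/Tue  2288: Sun/Wed  2289: Mon/Fri  2290: Tue/Sat  2291: Wed/Sun ✓  2292: Fri/Mon  2293: Sat/Wed  2294: Sun/Thu  2295: Mon/Fri  2296: Wed/Sat  2297: Thu/Mon  2298: Fri/Tue  2299: Sat/Wed  2300: Sun/Thu  2301: Mon/Fri  2302: Tue/Sat  2303: Wed/Sun ✓  2304: Fri/Mon
Both conditions hold in: 2285, 2291, 2303 — 3.

3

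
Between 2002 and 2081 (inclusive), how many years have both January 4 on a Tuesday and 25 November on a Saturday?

2

Check each year's weekday for January 4 and 25 November:
  2002: Fri/Mon  2003: Sat/Tue  2004: Sun/Thu  2005: Tue/Fri  2006: Wed/Sat  2007: Thu/Sun  2008: Fri/Tue  2009: Sun/Wed  2010: Mon/Thu  2011: Tue/Fri  2012: Wed/Sun  2013: Fri/Mon  2014: Sat/Tue  2015: Sun/Wed  …(52 more)…  2068: Wed/Sun  2069: Fri/Mon  2070: Sat/Tue  2071: Sun/Wed  2072: Mon/Fri  2073: Wed/Sat  2074: Thu/Sun  2075: Fri/Mon  2076: Sat/Wed  2077: Mon/Thu  2078: Tue/Fri  2079: Wed/Sat  2080: Thu/Mon  2081: Sat/Tue
Both conditions hold in: 2028, 2056 — 2.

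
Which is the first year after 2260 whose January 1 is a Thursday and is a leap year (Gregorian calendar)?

Jan 1 advances by 2 weekdays after a leap year and by 1 after a common year.
2260: Jan 1 is Sunday (leap).
2261: Tuesday
2262: Wednesday
2263: Thursday
2264: Friday (leap)
2265: Sunday
2266: Monday
2267: Tuesday
2268: Wednesday (leap)
2269: Friday
2270: Saturday
2271: Sunday
2272: Monday (leap)
2273: Wednesday
2274: Thursday
2275: Friday
2276: Saturday (leap)
2277: Monday
2278: Tuesday
2279: Wednesday
2280: Thursday (leap)
2280 begins on a Thursday and is a leap year.

2280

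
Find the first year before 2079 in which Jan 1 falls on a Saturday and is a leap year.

Jan 1 advances by 2 weekdays after a leap year and by 1 after a common year.
2079: Jan 1 is Sunday.
2078: Saturday
2077: Friday
2076: Wednesday (leap)
2075: Tuesday
2074: Monday
2073: Sunday
2072: Friday (leap)
2071: Thursday
2070: Wednesday
2069: Tuesday
2068: Sunday (leap)
2067: Saturday
2066: Friday
2065: Thursday
2064: Tuesday (leap)
2063: Monday
2062: Sunday
2061: Saturday
2060: Thursday (leap)
2059: Wednesday
2058: Tuesday
2057: Monday
2056: Saturday (leap)
2056 begins on a Saturday and is a leap year.

2056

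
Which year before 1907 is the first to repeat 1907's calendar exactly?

Two years share a calendar iff Jan 1 falls on the same weekday and both are leap or both are common. 1907: Jan 1 is Tuesday, common year.
1906: Jan 1 Monday, common
1905: Jan 1 Sunday, common
1904: Jan 1 Friday, leap
1903: Jan 1 Thursday, common
1902: Jan 1 Wednesday, common
1901: Jan 1 Tuesday, common
1901 matches on both conditions.

1901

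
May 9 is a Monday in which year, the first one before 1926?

1921

From one year to the next, a fixed date's weekday advances by 1, or by 2 when a Feb 29 lies between the two dates.
1926: May 9 is Sunday.
1925: Saturday (−1)
1924: Friday (−1)
1923: Wednesday (−2)
1922: Tuesday (−1)
1921: Monday (−1)
May 9 falls on a Monday in 1921.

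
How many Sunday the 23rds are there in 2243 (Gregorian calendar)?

2

Check the 23rd of each month of 2243: Jan 23: Mon, Feb 23: Thu, Mar 23: Thu, Apr 23: Sun, May 23: Tue, Jun 23: Fri, Jul 23: Sun, Aug 23: Wed, Sep 23: Sat, Oct 23: Mon, Nov 23: Thu, Dec 23: Sat.
Sunday occurs in April, July — 2 months.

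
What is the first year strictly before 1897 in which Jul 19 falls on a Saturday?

1890

From one year to the next, a fixed date's weekday advances by 1, or by 2 when a Feb 29 lies between the two dates.
1897: July 19 is Monday.
1896: Sunday (−1)
1895: Friday (−2)
1894: Thursday (−1)
1893: Wednesday (−1)
1892: Tuesday (−1)
1891: Sunday (−2)
1890: Saturday (−1)
Jul 19 falls on a Saturday in 1890.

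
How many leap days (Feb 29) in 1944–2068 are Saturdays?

4

Leap years in 1944–2068: 32 of them.
Feb 29 weekday advances by 5 (mod 7) from one leap year to the next four years later (or differs when a century non-leap intervenes).
Leap-day weekdays: 1944:Tue 1948:Sun 1952:Fri 1956:Wed 1960:Mon 1964:Sat✓ 1968:Thu 1972:Tue 1976:Sun 1980:Fri 1984:Wed 1988:Mon 1992:Sat✓ …(6 more)… 2020:Sat✓ 2024:Thu 2028:Tue 2032:Sun 2036:Fri 2040:Wed 2044:Mon 2048:Sat✓ 2052:Thu 2056:Tue 2060:Sun 2064:Fri 2068:Wed
Saturday: 1964, 1992, 2020, 2048 → 4.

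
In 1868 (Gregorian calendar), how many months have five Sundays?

4

A month of length L has five Sundays iff its first Sunday is on day ≤ L−28 (so day 1–3 in a 31-day month, 1–2 in a 30-day month, day 1 in a leap February).
Checking each month of 1868: Jan starts Wed (31d); Feb starts Sat (29d); Mar starts Sun (31d) ✓; Apr starts Wed (30d); May starts Fri (31d) ✓; Jun starts Mon (30d); Jul starts Wed (31d); Aug starts Sat (31d) ✓; Sep starts Tue (30d); Oct starts Thu (31d); Nov starts Sun (30d) ✓; Dec starts Tue (31d).
Five-Sunday months: March, May, August, November → 4.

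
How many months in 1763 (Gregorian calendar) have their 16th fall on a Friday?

2

Check the 16th of each month of 1763: Jan 16: Sun, Feb 16: Wed, Mar 16: Wed, Apr 16: Sat, May 16: Mon, Jun 16: Thu, Jul 16: Sat, Aug 16: Tue, Sep 16: Fri, Oct 16: Sun, Nov 16: Wed, Dec 16: Fri.
Friday occurs in September, December — 2 months.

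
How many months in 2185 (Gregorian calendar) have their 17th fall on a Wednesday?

Check the 17th of each month of 2185: Jan 17: Mon, Feb 17: Thu, Mar 17: Thu, Apr 17: Sun, May 17: Tue, Jun 17: Fri, Jul 17: Sun, Aug 17: Wed, Sep 17: Sat, Oct 17: Mon, Nov 17: Thu, Dec 17: Sat.
Wednesday occurs in August — 1 month.

1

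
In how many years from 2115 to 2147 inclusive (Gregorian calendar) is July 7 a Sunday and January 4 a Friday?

4

Check each year's weekday for July 7 and January 4:
  2115: Sun/Fri ✓  2116: Tue/Sat  2117: Wed/Mon  2118: Thu/Tue  2119: Fri/Wed  2120: Sun/Thu  2121: Mon/Sat  2122: Tue/Sun  2123: Wed/Mon  2124: Fri/Tue  2125: Sat/Thu  2126: Sun/Fri ✓  2127: Mon/Sat  2128: Wed/Sun  …(5 more)…  2134: Wed/Mon  2135: Thu/Tue  2136: Sat/Wed  2137: Sun/Fri ✓  2138: Mon/Sat  2139: Tue/Sun  2140: Thu/Mon  2141: Fri/Wed  2142: Sat/Thu  2143: Sun/Fri ✓  2144: Tue/Sat  2145: Wed/Mon  2146: Thu/Tue  2147: Fri/Wed
Both conditions hold in: 2115, 2126, 2137, 2143 — 4.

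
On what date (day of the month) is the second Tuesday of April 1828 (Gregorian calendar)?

8

April 1, 1828 is a Tuesday, so the first Tuesday is the 1st.
The second Tuesday is 1 + 7 = 8.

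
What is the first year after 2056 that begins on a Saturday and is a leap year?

2084

Jan 1 advances by 2 weekdays after a leap year and by 1 after a common year.
2056: Jan 1 is Saturday (leap).
2057: Monday
2058: Tuesday
2059: Wednesday
2060: Thursday (leap)
2061: Saturday
2062: Sunday
2063: Monday
2064: Tuesday (leap)
2065: Thursday
2066: Friday
2067: Saturday
2068: Sunday (leap)
2069: Tuesday
2070: Wednesday
2071: Thursday
2072: Friday (leap)
2073: Sunday
2074: Monday
2075: Tuesday
2076: Wednesday (leap)
2077: Friday
2078: Saturday
2079: Sunday
2080: Monday (leap)
2081: Wednesday
2082: Thursday
2083: Friday
2084: Saturday (leap)
2084 begins on a Saturday and is a leap year.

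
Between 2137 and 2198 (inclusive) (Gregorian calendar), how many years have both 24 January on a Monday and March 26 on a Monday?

Check each year's weekday for 24 January and March 26:
  2137: Thu/Tue  2138: Fri/Wed  2139: Sat/Thu  2140: Sun/Sat  2141: Tue/Sun  2142: Wed/Mon  2143: Thu/Tue  2144: Fri/Thu  2145: Sun/Fri  2146: Mon/Sat  2147: Tue/Sun  2148: Wed/Tue  2149: Fri/Wed  2150: Sat/Thu  …(34 more)…  2185: Mon/Sat  2186: Tue/Sun  2187: Wed/Mon  2188: Thu/Wed  2189: Sat/Thu  2190: Sun/Fri  2191: Mon/Sat  2192: Tue/Mon  2193: Thu/Tue  2194: Fri/Wed  2195: Sat/Thu  2196: Sun/Sat  2197: Tue/Sun  2198: Wed/Mon
Both conditions hold in: no year — 0.

0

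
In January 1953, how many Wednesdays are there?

January 1953 has 31 days and begins on Thursday.
The first Wednesday is January 7.
Wednesdays fall on 7, 14, 21, 28 — that's 4.

4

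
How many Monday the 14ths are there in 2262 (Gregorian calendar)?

Check the 14th of each month of 2262: Jan 14: Tue, Feb 14: Fri, Mar 14: Fri, Apr 14: Mon, May 14: Wed, Jun 14: Sat, Jul 14: Mon, Aug 14: Thu, Sep 14: Sun, Oct 14: Tue, Nov 14: Fri, Dec 14: Sun.
Monday occurs in April, July — 2 months.

2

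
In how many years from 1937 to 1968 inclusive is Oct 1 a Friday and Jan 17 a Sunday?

4

Check each year's weekday for Oct 1 and Jan 17:
  1937: Fri/Sun ✓  1938: Sat/Mon  1939: Sun/Tue  1940: Tue/Wed  1941: Wed/Fri  1942: Thu/Sat  1943: Fri/Sun ✓  1944: Sun/Mon  1945: Mon/Wed  1946: Tue/Thu  1947: Wed/Fri  1948: Fri/Sat  1949: Sat/Mon  1950: Sun/Tue  …(4 more)…  1955: Sat/Mon  1956: Mon/Tue  1957: Tue/Thu  1958: Wed/Fri  1959: Thu/Sat  1960: Sat/Sun  1961: Sun/Tue  1962: Mon/Wed  1963: Tue/Thu  1964: Thu/Fri  1965: Fri/Sun ✓  1966: Sat/Mon  1967: Sun/Tue  1968: Tue/Wed
Both conditions hold in: 1937, 1943, 1954, 1965 — 4.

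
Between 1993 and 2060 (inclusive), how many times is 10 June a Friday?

9

Track 10 June's weekday year by year (advancing +1, or +2 across a Feb 29):
  1993: Thu  1994: Fri (+1) ✓  1995: Sat (+1)  1996: Mon (+2)  1997: Tue (+1)
  1998: Wed (+1)  1999: Thu (+1)  2000: Sat (+2)  2001: Sun (+1)  2002: Mon (+1)
  2003: Tue (+1)  2004: Thu (+2)  2005: Fri (+1) ✓  2006: Sat (+1)  … (40 more years) …
  2047: Mon (+1)  2048: Wed (+2)  2049: Thu (+1)  2050: Fri (+1) ✓  2051: Sat (+1)
  2052: Mon (+2)  2053: Tue (+1)  2054: Wed (+1)  2055: Thu (+1)  2056: Sat (+2)
  2057: Sun (+1)  2058: Mon (+1)  2059: Tue (+1)  2060: Thu (+2)
Friday years: 1994, 2005, 2011, 2016, 2022, 2033, 2039, 2044, 2050 — 9 in total.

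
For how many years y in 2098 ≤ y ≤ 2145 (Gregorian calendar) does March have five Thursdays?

20

March has 31 days; it has five Thursdays when Thursday falls among the first (month-length − 28) days — i.e. when March 1 is one of Thursday/Wednesday/Tuesday.
March 1 by year: 2098:Sat 2099:Sun 2100:Mon 2101:Tue✓ 2102:Wed✓ 2103:Thu✓ 2104:Sat 2105:Sun 2106:Mon 2107:Tue✓ 2108:Thu✓ 2109:Fri 2110:Sat 2111:Sun 2112:Tue✓ …(18 more)… 2131:Thu✓ 2132:Sat 2133:Sun 2134:Mon 2135:Tue✓ 2136:Thu✓ 2137:Fri 2138:Sat 2139:Sun 2140:Tue✓ 2141:Wed✓ 2142:Thu✓ 2143:Fri 2144:Sun 2145:Mon
Years with five Thursdays: 2101, 2102, 2103, 2107, 2108, 2112, 2113, 2114, 2118, 2119, 2124, 2125, 2129, 2130, 2131, 2135, 2136, 2140, 2141, 2142 → 20.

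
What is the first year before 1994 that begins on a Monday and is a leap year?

1968

Jan 1 advances by 2 weekdays after a leap year and by 1 after a common year.
1994: Jan 1 is Saturday.
1993: Friday
1992: Wednesday (leap)
1991: Tuesday
1990: Monday
1989: Sunday
1988: Friday (leap)
1987: Thursday
1986: Wednesday
1985: Tuesday
1984: Sunday (leap)
1983: Saturday
1982: Friday
1981: Thursday
1980: Tuesday (leap)
1979: Monday
1978: Sunday
1977: Saturday
1976: Thursday (leap)
1975: Wednesday
1974: Tuesday
1973: Monday
1972: Saturday (leap)
1971: Friday
1970: Thursday
1969: Wednesday
1968: Monday (leap)
1968 begins on a Monday and is a leap year.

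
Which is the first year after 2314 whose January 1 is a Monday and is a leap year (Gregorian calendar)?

2340

Jan 1 advances by 2 weekdays after a leap year and by 1 after a common year.
2314: Jan 1 is Thursday.
2315: Friday
2316: Saturday (leap)
2317: Monday
2318: Tuesday
2319: Wednesday
2320: Thursday (leap)
2321: Saturday
2322: Sunday
2323: Monday
2324: Tuesday (leap)
2325: Thursday
2326: Friday
2327: Saturday
2328: Sunday (leap)
2329: Tuesday
2330: Wednesday
2331: Thursday
2332: Friday (leap)
2333: Sunday
2334: Monday
2335: Tuesday
2336: Wednesday (leap)
2337: Friday
2338: Saturday
2339: Sunday
2340: Monday (leap)
2340 begins on a Monday and is a leap year.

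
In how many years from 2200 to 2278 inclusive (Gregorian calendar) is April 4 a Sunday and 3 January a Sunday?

Check each year's weekday for April 4 and 3 January:
  2200: Fri/Fri  2201: Sat/Sat  2202: Sun/Sun ✓  2203: Mon/Mon  2204: Wed/Tue  2205: Thu/Thu  2206: Fri/Fri  2207: Sat/Sat  2208: Mon/Sun  2209: Tue/Tue  2210: Wed/Wed  2211: Thu/Thu  2212: Sat/Fri  2213: Sun/Sun ✓  …(51 more)…  2265: Tue/Tue  2266: Wed/Wed  2267: Thu/Thu  2268: Sat/Fri  2269: Sun/Sun ✓  2270: Mon/Mon  2271: Tue/Tue  2272: Thu/Wed  2273: Fri/Fri  2274: Sat/Sat  2275: Sun/Sun ✓  2276: Tue/Mon  2277: Wed/Wed  2278: Thu/Thu
Both conditions hold in: 2202, 2213, 2219, 2230, 2241, 2247, 2258, 2269, 2275 — 9.

9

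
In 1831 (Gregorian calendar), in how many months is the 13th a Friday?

Check the 13th of each month of 1831: Jan 13: Thu, Feb 13: Sun, Mar 13: Sun, Apr 13: Wed, May 13: Fri, Jun 13: Mon, Jul 13: Wed, Aug 13: Sat, Sep 13: Tue, Oct 13: Thu, Nov 13: Sun, Dec 13: Tue.
Friday occurs in May — 1 month.

1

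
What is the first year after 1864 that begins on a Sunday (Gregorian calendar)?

1865

Jan 1 advances by 2 weekdays after a leap year and by 1 after a common year.
1864: Jan 1 is Friday (leap).
1865: Sunday
1865 begins on a Sunday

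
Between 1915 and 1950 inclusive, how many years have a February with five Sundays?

February has 28 days (29 in leap years); it has five Sundays when Sunday falls among the first (month-length − 28) days — i.e. when February 1 is Sunday in a leap year (never in a common year).
February 1 by year: 1915:Mon 1916:Tue 1917:Thu 1918:Fri 1919:Sat 1920:Sun✓ 1921:Tue 1922:Wed 1923:Thu 1924:Fri 1925:Sun 1926:Mon 1927:Tue 1928:Wed 1929:Fri …(6 more)… 1936:Sat 1937:Mon 1938:Tue 1939:Wed 1940:Thu 1941:Sat 1942:Sun 1943:Mon 1944:Tue 1945:Thu 1946:Fri 1947:Sat 1948:Sun✓ 1949:Tue 1950:Wed
Years with five Sundays: 1920, 1948 → 2.

2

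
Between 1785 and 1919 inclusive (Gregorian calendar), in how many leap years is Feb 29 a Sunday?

Leap years in 1785–1919: 31 of them.
Feb 29 weekday advances by 5 (mod 7) from one leap year to the next four years later (or differs when a century non-leap intervenes).
Leap-day weekdays: 1788:Fri 1792:Wed 1796:Mon 1804:Wed 1808:Mon 1812:Sat 1816:Thu 1820:Tue 1824:Sun✓ 1828:Fri 1832:Wed 1836:Mon 1840:Sat …(5 more)… 1864:Mon 1868:Sat 1872:Thu 1876:Tue 1880:Sun✓ 1884:Fri 1888:Wed 1892:Mon 1896:Sat 1904:Mon 1908:Sat 1912:Thu 1916:Tue
Sunday: 1824, 1852, 1880 → 3.

3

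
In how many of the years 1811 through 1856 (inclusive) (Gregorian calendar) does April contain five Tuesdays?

14

April has 30 days; it has five Tuesdays when Tuesday falls among the first (month-length − 28) days — i.e. when April 1 is one of Tuesday/Monday.
April 1 by year: 1811:Mon✓ 1812:Wed 1813:Thu 1814:Fri 1815:Sat 1816:Mon✓ 1817:Tue✓ 1818:Wed 1819:Thu 1820:Sat 1821:Sun 1822:Mon✓ 1823:Tue✓ 1824:Thu 1825:Fri …(16 more)… 1842:Fri 1843:Sat 1844:Mon✓ 1845:Tue✓ 1846:Wed 1847:Thu 1848:Sat 1849:Sun 1850:Mon✓ 1851:Tue✓ 1852:Thu 1853:Fri 1854:Sat 1855:Sun 1856:Tue✓
Years with five Tuesdays: 1811, 1816, 1817, 1822, 1823, 1828, 1833, 1834, 1839, 1844, 1845, 1850, 1851, 1856 → 14.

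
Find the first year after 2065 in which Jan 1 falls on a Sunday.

2068

Jan 1 advances by 2 weekdays after a leap year and by 1 after a common year.
2065: Jan 1 is Thursday.
2066: Friday
2067: Saturday
2068: Sunday (leap)
2068 begins on a Sunday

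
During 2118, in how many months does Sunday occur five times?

4

A month of length L has five Sundays iff its first Sunday is on day ≤ L−28 (so day 1–3 in a 31-day month, 1–2 in a 30-day month, day 1 in a leap February).
Checking each month of 2118: Jan starts Sat (31d) ✓; Feb starts Tue (28d); Mar starts Tue (31d); Apr starts Fri (30d); May starts Sun (31d) ✓; Jun starts Wed (30d); Jul starts Fri (31d) ✓; Aug starts Mon (31d); Sep starts Thu (30d); Oct starts Sat (31d) ✓; Nov starts Tue (30d); Dec starts Thu (31d).
Five-Sunday months: January, May, July, October → 4.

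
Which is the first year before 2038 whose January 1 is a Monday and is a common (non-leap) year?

2035

Jan 1 advances by 2 weekdays after a leap year and by 1 after a common year.
2038: Jan 1 is Friday.
2037: Thursday
2036: Tuesday (leap)
2035: Monday
2035 begins on a Monday and is a common year.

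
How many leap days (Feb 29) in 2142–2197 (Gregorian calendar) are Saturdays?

Leap years in 2142–2197: 14 of them.
Feb 29 weekday advances by 5 (mod 7) from one leap year to the next four years later (or differs when a century non-leap intervenes).
Leap-day weekdays: 2144:Sat✓ 2148:Thu 2152:Tue 2156:Sun 2160:Fri 2164:Wed 2168:Mon 2172:Sat✓ 2176:Thu 2180:Tue 2184:Sun 2188:Fri 2192:Wed 2196:Mon
Saturday: 2144, 2172 → 2.

2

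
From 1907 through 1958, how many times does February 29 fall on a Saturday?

Leap years in 1907–1958: 13 of them.
Feb 29 weekday advances by 5 (mod 7) from one leap year to the next four years later (or differs when a century non-leap intervenes).
Leap-day weekdays: 1908:Sat✓ 1912:Thu 1916:Tue 1920:Sun 1924:Fri 1928:Wed 1932:Mon 1936:Sat✓ 1940:Thu 1944:Tue 1948:Sun 1952:Fri 1956:Wed
Saturday: 1908, 1936 → 2.

2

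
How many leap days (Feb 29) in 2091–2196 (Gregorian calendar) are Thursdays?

Leap years in 2091–2196: 26 of them.
Feb 29 weekday advances by 5 (mod 7) from one leap year to the next four years later (or differs when a century non-leap intervenes).
Leap-day weekdays: 2092:Fri 2096:Wed 2104:Fri 2108:Wed 2112:Mon 2116:Sat 2120:Thu✓ 2124:Tue 2128:Sun 2132:Fri 2136:Wed 2140:Mon 2144:Sat 2148:Thu✓ 2152:Tue 2156:Sun 2160:Fri 2164:Wed 2168:Mon 2172:Sat 2176:Thu✓ 2180:Tue 2184:Sun 2188:Fri 2192:Wed 2196:Mon
Thursday: 2120, 2148, 2176 → 3.

3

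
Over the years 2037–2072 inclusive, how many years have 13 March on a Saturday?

5

Track 13 March's weekday year by year (advancing +1, or +2 across a Feb 29):
  2037: Fri  2038: Sat (+1) ✓  2039: Sun (+1)  2040: Tue (+2)  2041: Wed (+1)
  2042: Thu (+1)  2043: Fri (+1)  2044: Sun (+2)  2045: Mon (+1)  2046: Tue (+1)
  2047: Wed (+1)  2048: Fri (+2)  2049: Sat (+1) ✓  2050: Sun (+1)  … (8 more years) …
  2059: Thu (+1)  2060: Sat (+2) ✓  2061: Sun (+1)  2062: Mon (+1)  2063: Tue (+1)
  2064: Thu (+2)  2065: Fri (+1)  2066: Sat (+1) ✓  2067: Sun (+1)  2068: Tue (+2)
  2069: Wed (+1)  2070: Thu (+1)  2071: Fri (+1)  2072: Sun (+2)
Saturday years: 2038, 2049, 2055, 2060, 2066 — 5 in total.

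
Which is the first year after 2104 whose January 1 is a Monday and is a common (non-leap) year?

Jan 1 advances by 2 weekdays after a leap year and by 1 after a common year.
2104: Jan 1 is Tuesday (leap).
2105: Thursday
2106: Friday
2107: Saturday
2108: Sunday (leap)
2109: Tuesday
2110: Wednesday
2111: Thursday
2112: Friday (leap)
2113: Sunday
2114: Monday
2114 begins on a Monday and is a common year.

2114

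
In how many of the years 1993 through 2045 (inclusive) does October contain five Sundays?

24

October has 31 days; it has five Sundays when Sunday falls among the first (month-length − 28) days — i.e. when October 1 is one of Sunday/Saturday/Friday.
October 1 by year: 1993:Fri✓ 1994:Sat✓ 1995:Sun✓ 1996:Tue 1997:Wed 1998:Thu 1999:Fri✓ 2000:Sun✓ 2001:Mon 2002:Tue 2003:Wed 2004:Fri✓ 2005:Sat✓ 2006:Sun✓ 2007:Mon …(23 more)… 2031:Wed 2032:Fri✓ 2033:Sat✓ 2034:Sun✓ 2035:Mon 2036:Wed 2037:Thu 2038:Fri✓ 2039:Sat✓ 2040:Mon 2041:Tue 2042:Wed 2043:Thu 2044:Sat✓ 2045:Sun✓
Years with five Sundays: 1993, 1994, 1995, 1999, 2000, 2004, 2005, 2006, 2010, 2011, 2016, 2017, 2021, 2022, 2023, 2027, 2028, 2032, 2033, 2034, 2038, 2039, 2044, 2045 → 24.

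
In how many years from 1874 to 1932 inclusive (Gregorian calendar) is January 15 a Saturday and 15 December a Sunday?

0

Check each year's weekday for January 15 and 15 December:
  1874: Thu/Tue  1875: Fri/Wed  1876: Sat/Fri  1877: Mon/Sat  1878: Tue/Sun  1879: Wed/Mon  1880: Thu/Wed  1881: Sat/Thu  1882: Sun/Fri  1883: Mon/Sat  1884: Tue/Mon  1885: Thu/Tue  1886: Fri/Wed  1887: Sat/Thu  …(31 more)…  1919: Wed/Mon  1920: Thu/Wed  1921: Sat/Thu  1922: Sun/Fri  1923: Mon/Sat  1924: Tue/Mon  1925: Thu/Tue  1926: Fri/Wed  1927: Sat/Thu  1928: Sun/Sat  1929: Tue/Sun  1930: Wed/Mon  1931: Thu/Tue  1932: Fri/Thu
Both conditions hold in: no year — 0.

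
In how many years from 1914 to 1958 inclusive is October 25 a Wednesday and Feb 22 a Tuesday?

Check each year's weekday for October 25 and Feb 22:
  1914: Sun/Sun  1915: Mon/Mon  1916: Wed/Tue ✓  1917: Thu/Thu  1918: Fri/Fri  1919: Sat/Sat  1920: Mon/Sun  1921: Tue/Tue  1922: Wed/Wed  1923: Thu/Thu  1924: Sat/Fri  1925: Sun/Sun  1926: Mon/Mon  1927: Tue/Tue  …(17 more)…  1945: Thu/Thu  1946: Fri/Fri  1947: Sat/Sat  1948: Mon/Sun  1949: Tue/Tue  1950: Wed/Wed  1951: Thu/Thu  1952: Sat/Fri  1953: Sun/Sun  1954: Mon/Mon  1955: Tue/Tue  1956: Thu/Wed  1957: Fri/Fri  1958: Sat/Sat
Both conditions hold in: 1916, 1944 — 2.

2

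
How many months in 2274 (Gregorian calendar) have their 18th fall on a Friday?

Check the 18th of each month of 2274: Jan 18: Sun, Feb 18: Wed, Mar 18: Wed, Apr 18: Sat, May 18: Mon, Jun 18: Thu, Jul 18: Sat, Aug 18: Tue, Sep 18: Fri, Oct 18: Sun, Nov 18: Wed, Dec 18: Fri.
Friday occurs in September, December — 2 months.

2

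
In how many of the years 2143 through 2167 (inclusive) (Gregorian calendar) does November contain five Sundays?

November has 30 days; it has five Sundays when Sunday falls among the first (month-length − 28) days — i.e. when November 1 is one of Sunday/Saturday.
November 1 by year: 2143:Fri 2144:Sun✓ 2145:Mon 2146:Tue 2147:Wed 2148:Fri 2149:Sat✓ 2150:Sun✓ 2151:Mon 2152:Wed 2153:Thu 2154:Fri 2155:Sat✓ 2156:Mon 2157:Tue 2158:Wed 2159:Thu 2160:Sat✓ 2161:Sun✓ 2162:Mon 2163:Tue 2164:Thu 2165:Fri 2166:Sat✓ 2167:Sun✓
Years with five Sundays: 2144, 2149, 2150, 2155, 2160, 2161, 2166, 2167 → 8.

8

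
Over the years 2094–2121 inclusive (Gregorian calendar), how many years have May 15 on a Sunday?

5

Track May 15's weekday year by year (advancing +1, or +2 across a Feb 29):
  2094: Sat  2095: Sun (+1) ✓  2096: Tue (+2)  2097: Wed (+1)  2098: Thu (+1)
  2099: Fri (+1)  2100: Sat (+1)  2101: Sun (+1) ✓  2102: Mon (+1)  2103: Tue (+1)
  2104: Thu (+2)  2105: Fri (+1)  2106: Sat (+1)  2107: Sun (+1) ✓  2108: Tue (+2)
  2109: Wed (+1)  2110: Thu (+1)  2111: Fri (+1)  2112: Sun (+2) ✓  2113: Mon (+1)
  2114: Tue (+1)  2115: Wed (+1)  2116: Fri (+2)  2117: Sat (+1)  2118: Sun (+1) ✓
  2119: Mon (+1)  2120: Wed (+2)  2121: Thu (+1)
Sunday years: 2095, 2101, 2107, 2112, 2118 — 5 in total.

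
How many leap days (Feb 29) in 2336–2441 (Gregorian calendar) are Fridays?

Leap years in 2336–2441: 27 of them.
Feb 29 weekday advances by 5 (mod 7) from one leap year to the next four years later (or differs when a century non-leap intervenes).
Leap-day weekdays: 2336:Sat 2340:Thu 2344:Tue 2348:Sun 2352:Fri✓ 2356:Wed 2360:Mon 2364:Sat 2368:Thu 2372:Tue 2376:Sun 2380:Fri✓ 2384:Wed 2388:Mon 2392:Sat 2396:Thu 2400:Tue 2404:Sun 2408:Fri✓ 2412:Wed 2416:Mon 2420:Sat 2424:Thu 2428:Tue 2432:Sun 2436:Fri✓ 2440:Wed
Friday: 2352, 2380, 2408, 2436 → 4.

4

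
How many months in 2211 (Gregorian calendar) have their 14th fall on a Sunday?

Check the 14th of each month of 2211: Jan 14: Mon, Feb 14: Thu, Mar 14: Thu, Apr 14: Sun, May 14: Tue, Jun 14: Fri, Jul 14: Sun, Aug 14: Wed, Sep 14: Sat, Oct 14: Mon, Nov 14: Thu, Dec 14: Sat.
Sunday occurs in April, July — 2 months.

2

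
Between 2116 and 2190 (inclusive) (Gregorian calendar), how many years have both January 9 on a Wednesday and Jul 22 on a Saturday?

0

Check each year's weekday for January 9 and Jul 22:
  2116: Thu/Wed  2117: Sat/Thu  2118: Sun/Fri  2119: Mon/Sat  2120: Tue/Mon  2121: Thu/Tue  2122: Fri/Wed  2123: Sat/Thu  2124: Sun/Sat  2125: Tue/Sun  2126: Wed/Mon  2127: Thu/Tue  2128: Fri/Thu  2129: Sun/Fri  …(47 more)…  2177: Thu/Tue  2178: Fri/Wed  2179: Sat/Thu  2180: Sun/Sat  2181: Tue/Sun  2182: Wed/Mon  2183: Thu/Tue  2184: Fri/Thu  2185: Sun/Fri  2186: Mon/Sat  2187: Tue/Sun  2188: Wed/Tue  2189: Fri/Wed  2190: Sat/Thu
Both conditions hold in: no year — 0.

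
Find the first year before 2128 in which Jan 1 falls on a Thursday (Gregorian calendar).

2122

Jan 1 advances by 2 weekdays after a leap year and by 1 after a common year.
2128: Jan 1 is Thursday (leap).
2127: Wednesday
2126: Tuesday
2125: Monday
2124: Saturday (leap)
2123: Friday
2122: Thursday
2122 begins on a Thursday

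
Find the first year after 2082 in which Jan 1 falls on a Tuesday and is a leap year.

Jan 1 advances by 2 weekdays after a leap year and by 1 after a common year.
2082: Jan 1 is Thursday.
2083: Friday
2084: Saturday (leap)
2085: Monday
2086: Tuesday
2087: Wednesday
2088: Thursday (leap)
2089: Saturday
2090: Sunday
2091: Monday
2092: Tuesday (leap)
2092 begins on a Tuesday and is a leap year.

2092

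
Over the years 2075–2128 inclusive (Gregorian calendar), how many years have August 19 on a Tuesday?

8

Track August 19's weekday year by year (advancing +1, or +2 across a Feb 29):
  2075: Mon  2076: Wed (+2)  2077: Thu (+1)  2078: Fri (+1)  2079: Sat (+1)
  2080: Mon (+2)  2081: Tue (+1) ✓  2082: Wed (+1)  2083: Thu (+1)  2084: Sat (+2)
  2085: Sun (+1)  2086: Mon (+1)  2087: Tue (+1) ✓  2088: Thu (+2)  … (26 more years) …
  2115: Mon (+1)  2116: Wed (+2)  2117: Thu (+1)  2118: Fri (+1)  2119: Sat (+1)
  2120: Mon (+2)  2121: Tue (+1) ✓  2122: Wed (+1)  2123: Thu (+1)  2124: Sat (+2)
  2125: Sun (+1)  2126: Mon (+1)  2127: Tue (+1) ✓  2128: Thu (+2)
Tuesday years: 2081, 2087, 2092, 2098, 2104, 2110, 2121, 2127 — 8 in total.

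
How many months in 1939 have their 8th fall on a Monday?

Check the 8th of each month of 1939: Jan 8: Sun, Feb 8: Wed, Mar 8: Wed, Apr 8: Sat, May 8: Mon, Jun 8: Thu, Jul 8: Sat, Aug 8: Tue, Sep 8: Fri, Oct 8: Sun, Nov 8: Wed, Dec 8: Fri.
Monday occurs in May — 1 month.

1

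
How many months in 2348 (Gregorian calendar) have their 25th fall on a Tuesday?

1

Check the 25th of each month of 2348: Jan 25: Sun, Feb 25: Wed, Mar 25: Thu, Apr 25: Sun, May 25: Tue, Jun 25: Fri, Jul 25: Sun, Aug 25: Wed, Sep 25: Sat, Oct 25: Mon, Nov 25: Thu, Dec 25: Sat.
Tuesday occurs in May — 1 month.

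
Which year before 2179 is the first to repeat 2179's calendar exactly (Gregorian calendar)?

Two years share a calendar iff Jan 1 falls on the same weekday and both are leap or both are common. 2179: Jan 1 is Friday, common year.
2178: Jan 1 Thursday, common
2177: Jan 1 Wednesday, common
2176: Jan 1 Monday, leap
2175: Jan 1 Sunday, common
2174: Jan 1 Saturday, common
2173: Jan 1 Friday, common
2173 matches on both conditions.

2173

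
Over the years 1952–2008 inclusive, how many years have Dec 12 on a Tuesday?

Track Dec 12's weekday year by year (advancing +1, or +2 across a Feb 29):
  1952: Fri  1953: Sat (+1)  1954: Sun (+1)  1955: Mon (+1)  1956: Wed (+2)
  1957: Thu (+1)  1958: Fri (+1)  1959: Sat (+1)  1960: Mon (+2)  1961: Tue (+1) ✓
  1962: Wed (+1)  1963: Thu (+1)  1964: Sat (+2)  1965: Sun (+1)  … (29 more years) …
  1995: Tue (+1) ✓  1996: Thu (+2)  1997: Fri (+1)  1998: Sat (+1)  1999: Sun (+1)
  2000: Tue (+2) ✓  2001: Wed (+1)  2002: Thu (+1)  2003: Fri (+1)  2004: Sun (+2)
  2005: Mon (+1)  2006: Tue (+1) ✓  2007: Wed (+1)  2008: Fri (+2)
Tuesday years: 1961, 1967, 1972, 1978, 1989, 1995, 2000, 2006 — 8 in total.

8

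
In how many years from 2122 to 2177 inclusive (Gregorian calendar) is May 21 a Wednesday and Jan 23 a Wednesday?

Check each year's weekday for May 21 and Jan 23:
  2122: Thu/Fri  2123: Fri/Sat  2124: Sun/Sun  2125: Mon/Tue  2126: Tue/Wed  2127: Wed/Thu  2128: Fri/Fri  2129: Sat/Sun  2130: Sun/Mon  2131: Mon/Tue  2132: Wed/Wed ✓  2133: Thu/Fri  2134: Fri/Sat  2135: Sat/Sun  …(28 more)…  2164: Mon/Mon  2165: Tue/Wed  2166: Wed/Thu  2167: Thu/Fri  2168: Sat/Sat  2169: Sun/Mon  2170: Mon/Tue  2171: Tue/Wed  2172: Thu/Thu  2173: Fri/Sat  2174: Sat/Sun  2175: Sun/Mon  2176: Tue/Tue  2177: Wed/Thu
Both conditions hold in: 2132, 2160 — 2.

2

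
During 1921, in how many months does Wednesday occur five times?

A month of length L has five Wednesdays iff its first Wednesday is on day ≤ L−28 (so day 1–3 in a 31-day month, 1–2 in a 30-day month, day 1 in a leap February).
Checking each month of 1921: Jan starts Sat (31d); Feb starts Tue (28d); Mar starts Tue (31d) ✓; Apr starts Fri (30d); May starts Sun (31d); Jun starts Wed (30d) ✓; Jul starts Fri (31d); Aug starts Mon (31d) ✓; Sep starts Thu (30d); Oct starts Sat (31d); Nov starts Tue (30d) ✓; Dec starts Thu (31d).
Five-Wednesday months: March, June, August, November → 4.

4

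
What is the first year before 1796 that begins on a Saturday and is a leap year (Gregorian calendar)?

1780

Jan 1 advances by 2 weekdays after a leap year and by 1 after a common year.
1796: Jan 1 is Friday (leap).
1795: Thursday
1794: Wednesday
1793: Tuesday
1792: Sunday (leap)
1791: Saturday
1790: Friday
1789: Thursday
1788: Tuesday (leap)
1787: Monday
1786: Sunday
1785: Saturday
1784: Thursday (leap)
1783: Wednesday
1782: Tuesday
1781: Monday
1780: Saturday (leap)
1780 begins on a Saturday and is a leap year.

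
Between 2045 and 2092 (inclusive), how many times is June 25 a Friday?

7

Track June 25's weekday year by year (advancing +1, or +2 across a Feb 29):
  2045: Sun  2046: Mon (+1)  2047: Tue (+1)  2048: Thu (+2)  2049: Fri (+1) ✓
  2050: Sat (+1)  2051: Sun (+1)  2052: Tue (+2)  2053: Wed (+1)  2054: Thu (+1)
  2055: Fri (+1) ✓  2056: Sun (+2)  2057: Mon (+1)  2058: Tue (+1)  … (20 more years) …
  2079: Sun (+1)  2080: Tue (+2)  2081: Wed (+1)  2082: Thu (+1)  2083: Fri (+1) ✓
  2084: Sun (+2)  2085: Mon (+1)  2086: Tue (+1)  2087: Wed (+1)  2088: Fri (+2) ✓
  2089: Sat (+1)  2090: Sun (+1)  2091: Mon (+1)  2092: Wed (+2)
Friday years: 2049, 2055, 2060, 2066, 2077, 2083, 2088 — 7 in total.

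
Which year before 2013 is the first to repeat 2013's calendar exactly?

2002

Two years share a calendar iff Jan 1 falls on the same weekday and both are leap or both are common. 2013: Jan 1 is Tuesday, common year.
2012: Jan 1 Sunday, leap
2011: Jan 1 Saturday, common
2010: Jan 1 Friday, common
2009: Jan 1 Thursday, common
2008: Jan 1 Tuesday, leap
2007: Jan 1 Monday, common
2006: Jan 1 Sunday, common
2005: Jan 1 Saturday, common
2004: Jan 1 Thursday, leap
2003: Jan 1 Wednesday, common
2002: Jan 1 Tuesday, common
2002 matches on both conditions.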